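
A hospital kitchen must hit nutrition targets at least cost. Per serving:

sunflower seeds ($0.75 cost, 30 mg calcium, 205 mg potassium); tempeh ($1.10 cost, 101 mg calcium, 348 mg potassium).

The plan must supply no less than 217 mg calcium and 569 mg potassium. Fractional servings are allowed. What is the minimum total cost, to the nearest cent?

$2.36

For a min-cost LP with two ≥-constraints, a basic feasible solution has at most two positive variables.
sunflower seeds only: max(217/30, 569/205) = 7.233 servings → $5.42.
tempeh only: max(217/101, 569/348) = 2.149 servings → $2.36.
sunflower seeds + tempeh: the both-tight solution has a negative serving — not a feasible corner.
Cheapest feasible corner: $2.36.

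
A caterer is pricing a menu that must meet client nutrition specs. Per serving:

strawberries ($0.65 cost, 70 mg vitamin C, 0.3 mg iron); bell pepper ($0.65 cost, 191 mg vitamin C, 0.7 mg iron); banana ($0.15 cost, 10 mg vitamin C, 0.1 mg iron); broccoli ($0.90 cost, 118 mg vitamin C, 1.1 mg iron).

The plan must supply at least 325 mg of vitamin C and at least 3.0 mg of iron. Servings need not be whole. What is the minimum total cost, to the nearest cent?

strawberries only: max(325/70, 3.0/0.3) = 10 servings → $6.50.
bell pepper only: max(325/191, 3.0/0.7) = 4.286 servings → $2.79.
banana only: max(325/10, 3.0/0.1) = 32.5 servings → $4.88.
broccoli only: max(325/118, 3.0/1.1) = 2.754 servings → $2.48.
strawberries + bell pepper: intersection lies outside the first quadrant.
strawberries + banana with both tight: 0.625 servings and 28.12 servings → $4.62.
strawberries + broccoli with both tight: 0.08413 servings and 2.704 servings → $2.49.
bell pepper + banana with both tight: 0.2066 servings and 28.55 servings → $4.42.
bell pepper + broccoli with both tight: 0.02745 servings and 2.71 servings → $2.46.
banana + broccoli: the both-tight solution has a negative serving — not a feasible corner.
So the least-cost plan costs $2.46.

$2.46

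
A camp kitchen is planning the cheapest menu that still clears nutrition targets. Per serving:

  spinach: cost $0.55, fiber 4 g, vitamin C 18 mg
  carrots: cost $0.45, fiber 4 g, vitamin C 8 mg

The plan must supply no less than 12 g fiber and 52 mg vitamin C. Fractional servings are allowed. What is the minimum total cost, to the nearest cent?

An LP optimum is at a vertex; with two nutrient constraints at most two foods are used. Check each candidate.
spinach only: max(12/4, 52/18) = 3 servings → $1.65.
carrots only: max(12/4, 52/8) = 6.5 servings → $2.92.
spinach + carrots with both tight: 2.8 servings and 0.2 servings → $1.63.
The minimum over all feasible corners is $1.63.

$1.63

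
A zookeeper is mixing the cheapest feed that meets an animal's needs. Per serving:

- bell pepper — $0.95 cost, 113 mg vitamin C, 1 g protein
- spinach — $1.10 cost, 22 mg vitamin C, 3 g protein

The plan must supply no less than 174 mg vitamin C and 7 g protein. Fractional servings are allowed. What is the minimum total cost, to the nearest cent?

With two linear requirements the optimum uses one or two foods; enumerate the corners.
bell pepper only: max(174/113, 7/1) = 7 servings → $6.65.
spinach only: max(174/22, 7/3) = 7.909 servings → $8.70.
bell pepper + spinach with both tight: 1.161 servings and 1.946 servings → $3.24.
The minimum over all feasible corners is $3.24.

$3.24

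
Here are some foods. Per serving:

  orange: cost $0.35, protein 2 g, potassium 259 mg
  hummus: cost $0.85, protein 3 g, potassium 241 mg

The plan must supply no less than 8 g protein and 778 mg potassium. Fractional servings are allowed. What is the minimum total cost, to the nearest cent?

This is a tiny linear program; its minimum lies at a vertex of the feasible set. List the vertices and price them.
orange only: max(8/2, 778/259) = 4 servings → $1.40.
hummus only: max(8/3, 778/241) = 3.228 servings → $2.74.
orange + hummus with both tight: 1.376 servings and 1.749 servings → $1.97.
So the least-cost plan costs $1.40.

$1.40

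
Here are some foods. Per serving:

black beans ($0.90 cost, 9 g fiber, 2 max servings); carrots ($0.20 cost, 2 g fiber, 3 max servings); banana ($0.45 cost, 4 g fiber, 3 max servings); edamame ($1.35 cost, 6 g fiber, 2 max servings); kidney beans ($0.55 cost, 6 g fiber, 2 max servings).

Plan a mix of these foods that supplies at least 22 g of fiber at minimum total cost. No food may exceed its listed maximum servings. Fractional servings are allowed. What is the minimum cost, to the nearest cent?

$2.10

Cost per g of fiber: kidney beans $0.0917, black beans $0.1000, carrots $0.1000, banana $0.1125, edamame $0.2250.
Take 2 servings of kidney beans: +12.0 g fiber for $1.10 (total $1.10, still need 10.0 g).
Take 1.111 servings of black beans: +10.0 g fiber for $1.00 (total $2.10, still need 0.0 g).
Greedy by cheapest-per-g is optimal for a single linear constraint, so the minimum cost is $2.10.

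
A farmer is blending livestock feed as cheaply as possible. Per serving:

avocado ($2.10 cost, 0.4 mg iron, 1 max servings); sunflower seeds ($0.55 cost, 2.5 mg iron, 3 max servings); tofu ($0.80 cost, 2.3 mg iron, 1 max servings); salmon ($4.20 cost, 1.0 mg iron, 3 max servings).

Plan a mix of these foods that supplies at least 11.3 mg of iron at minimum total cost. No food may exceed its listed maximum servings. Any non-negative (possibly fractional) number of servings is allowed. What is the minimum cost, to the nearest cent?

Cost per mg of iron: sunflower seeds $0.2200, tofu $0.3478, salmon $4.2000, avocado $5.2500.
Take 3 servings of sunflower seeds: +7.5 mg iron for $1.65 (total $1.65, still need 3.8 mg).
Take 1 serving of tofu: +2.3 mg iron for $0.80 (total $2.45, still need 1.5 mg).
Take 1.5 servings of salmon: +1.5 mg iron for $6.30 (total $8.75, still need 0.0 mg).
Greedy by cheapest-per-mg is optimal for a single linear constraint, so the minimum cost is $8.75.

$8.75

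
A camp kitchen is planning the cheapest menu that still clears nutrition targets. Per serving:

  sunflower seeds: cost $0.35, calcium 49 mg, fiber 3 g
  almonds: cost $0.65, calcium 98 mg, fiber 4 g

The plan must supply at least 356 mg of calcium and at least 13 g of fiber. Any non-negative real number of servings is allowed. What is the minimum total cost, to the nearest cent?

This is a tiny linear program; its minimum lies at a vertex of the feasible set. List the vertices and price them.
sunflower seeds only: max(356/49, 13/3) = 7.265 servings → $2.54.
almonds only: max(356/98, 13/4) = 3.633 servings → $2.36.
sunflower seeds + almonds: the both-tight solution has a negative serving — not a feasible corner.
So the least-cost plan costs $2.36.

$2.36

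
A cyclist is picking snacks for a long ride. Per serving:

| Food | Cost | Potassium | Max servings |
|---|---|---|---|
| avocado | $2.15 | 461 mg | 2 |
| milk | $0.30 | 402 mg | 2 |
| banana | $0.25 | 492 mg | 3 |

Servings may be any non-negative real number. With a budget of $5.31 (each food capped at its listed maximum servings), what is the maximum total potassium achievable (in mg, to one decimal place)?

3129.1 mg

Potassium per dollar: banana 1968, milk 1340, avocado 214.4.
Take 3 servings of banana: spends $0.75, +1476.0 mg potassium (running total 1476.0 mg).
Take 2 servings of milk: spends $0.60, +804.0 mg potassium (running total 2280.0 mg).
Take 1.842 servings of avocado: spends $3.96, +849.1 mg potassium (running total 3129.1 mg).
Filling greedily by potassium-per-dollar is optimal for one linear limit, giving 3129.1 mg.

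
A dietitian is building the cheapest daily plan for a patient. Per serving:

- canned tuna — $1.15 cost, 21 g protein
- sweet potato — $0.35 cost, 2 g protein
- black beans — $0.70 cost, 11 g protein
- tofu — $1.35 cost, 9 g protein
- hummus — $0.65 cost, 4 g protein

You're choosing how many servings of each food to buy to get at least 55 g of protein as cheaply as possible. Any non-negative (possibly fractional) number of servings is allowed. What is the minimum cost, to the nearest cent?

Cost per g of protein: canned tuna $0.0548, black beans $0.0636, tofu $0.1500, hummus $0.1625, sweet potato $0.1750.
With no serving limits, use only canned tuna: 55 g / 21 g = 2.619 servings × $1.15 = $3.01.

$3.01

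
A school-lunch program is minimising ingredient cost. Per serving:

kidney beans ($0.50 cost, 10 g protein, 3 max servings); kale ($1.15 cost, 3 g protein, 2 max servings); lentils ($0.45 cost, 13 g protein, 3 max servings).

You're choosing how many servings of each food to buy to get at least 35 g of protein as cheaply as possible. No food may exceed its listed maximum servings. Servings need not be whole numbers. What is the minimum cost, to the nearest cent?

$1.21

Cost per g of protein: lentils $0.0346, kidney beans $0.0500, kale $0.3833.
Take 2.692 servings of lentils: +35.0 g protein for $1.21 (total $1.21, still need 0.0 g).
Greedy by cheapest-per-g is optimal for a single linear constraint, so the minimum cost is $1.21.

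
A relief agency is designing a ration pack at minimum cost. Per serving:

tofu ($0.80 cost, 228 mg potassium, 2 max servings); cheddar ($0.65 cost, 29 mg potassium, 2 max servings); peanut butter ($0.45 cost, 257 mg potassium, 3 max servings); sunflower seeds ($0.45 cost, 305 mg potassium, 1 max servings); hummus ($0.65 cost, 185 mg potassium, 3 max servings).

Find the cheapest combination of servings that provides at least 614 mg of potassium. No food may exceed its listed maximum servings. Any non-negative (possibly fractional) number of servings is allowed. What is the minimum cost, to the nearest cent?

Cost per mg of potassium: sunflower seeds $0.0015, peanut butter $0.0018, tofu $0.0035, hummus $0.0035, cheddar $0.0224.
Take 1 serving of sunflower seeds: +305.0 mg potassium for $0.45 (total $0.45, still need 309.0 mg).
Take 1.202 servings of peanut butter: +309.0 mg potassium for $0.54 (total $0.99, still need 0.0 mg).
Greedy by cheapest-per-mg is optimal for a single linear constraint, so the minimum cost is $0.99.

$0.99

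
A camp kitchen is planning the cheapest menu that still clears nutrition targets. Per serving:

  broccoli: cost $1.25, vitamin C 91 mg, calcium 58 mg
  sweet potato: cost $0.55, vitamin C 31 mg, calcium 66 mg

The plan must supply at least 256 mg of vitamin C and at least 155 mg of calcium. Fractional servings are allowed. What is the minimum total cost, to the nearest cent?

broccoli only: max(256/91, 155/58) = 2.813 servings → $3.52.
sweet potato only: max(256/31, 155/66) = 8.258 servings → $4.54.
broccoli + sweet potato: intersection lies outside the first quadrant.
So the least-cost plan costs $3.52.

$3.52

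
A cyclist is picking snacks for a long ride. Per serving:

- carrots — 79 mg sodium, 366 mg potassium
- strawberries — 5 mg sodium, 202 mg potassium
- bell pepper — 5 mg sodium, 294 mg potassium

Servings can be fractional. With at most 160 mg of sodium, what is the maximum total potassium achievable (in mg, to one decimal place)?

9408.0 mg

Potassium per mg sodium: bell pepper 58.8, strawberries 40.4, carrots 4.633.
With no serving limits, spend the whole sodium allowance on bell pepper: 160 mg / 5 mg × 294 mg = 9408.0 mg.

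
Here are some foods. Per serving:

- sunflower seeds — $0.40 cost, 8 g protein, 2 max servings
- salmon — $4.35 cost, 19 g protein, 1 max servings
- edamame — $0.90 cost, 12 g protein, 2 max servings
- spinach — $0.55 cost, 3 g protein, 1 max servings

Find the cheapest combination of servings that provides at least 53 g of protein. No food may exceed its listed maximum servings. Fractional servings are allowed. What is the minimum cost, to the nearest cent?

$5.44

Cost per g of protein: sunflower seeds $0.0500, edamame $0.0750, spinach $0.1833, salmon $0.2289.
Take 2 servings of sunflower seeds: +16.0 g protein for $0.80 (total $0.80, still need 37.0 g).
Take 2 servings of edamame: +24.0 g protein for $1.80 (total $2.60, still need 13.0 g).
Take 1 serving of spinach: +3.0 g protein for $0.55 (total $3.15, still need 10.0 g).
Take 0.5263 servings of salmon: +10.0 g protein for $2.29 (total $5.44, still need 0.0 g).
Greedy by cheapest-per-g is optimal for a single linear constraint, so the minimum cost is $5.44.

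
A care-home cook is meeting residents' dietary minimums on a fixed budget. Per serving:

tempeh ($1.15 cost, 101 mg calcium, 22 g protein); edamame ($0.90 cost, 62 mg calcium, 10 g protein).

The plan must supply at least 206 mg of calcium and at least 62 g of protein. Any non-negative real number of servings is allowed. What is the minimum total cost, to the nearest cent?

$3.24

tempeh only: max(206/101, 62/22) = 2.818 servings → $3.24.
edamame only: max(206/62, 62/10) = 6.2 servings → $5.58.
tempeh + edamame: the both-tight solution has a negative serving — not a feasible corner.
Cheapest feasible corner: $3.24.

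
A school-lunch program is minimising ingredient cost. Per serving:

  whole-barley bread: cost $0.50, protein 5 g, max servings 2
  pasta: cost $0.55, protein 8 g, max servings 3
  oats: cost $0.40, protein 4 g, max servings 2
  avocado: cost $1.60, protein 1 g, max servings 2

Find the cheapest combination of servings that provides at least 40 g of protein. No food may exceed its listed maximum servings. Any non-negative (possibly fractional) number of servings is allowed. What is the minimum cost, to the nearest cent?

$3.25

Cost per g of protein: pasta $0.0688, whole-barley bread $0.1000, oats $0.1000, avocado $1.6000.
Take 3 servings of pasta: +24.0 g protein for $1.65 (total $1.65, still need 16.0 g).
Take 2 servings of whole-barley bread: +10.0 g protein for $1.00 (total $2.65, still need 6.0 g).
Take 1.5 servings of oats: +6.0 g protein for $0.60 (total $3.25, still need 0.0 g).
Greedy by cheapest-per-g is optimal for a single linear constraint, so the minimum cost is $3.25.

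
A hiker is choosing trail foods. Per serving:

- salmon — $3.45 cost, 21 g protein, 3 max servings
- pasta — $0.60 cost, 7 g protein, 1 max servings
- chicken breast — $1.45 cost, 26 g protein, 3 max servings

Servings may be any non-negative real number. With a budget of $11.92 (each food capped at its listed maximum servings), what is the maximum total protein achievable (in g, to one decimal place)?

Protein per dollar: chicken breast 17.93, pasta 11.67, salmon 6.087.
Take 3 servings of chicken breast: spends $4.35, +78.0 g protein (running total 78.0 g).
Take 1 serving of pasta: spends $0.60, +7.0 g protein (running total 85.0 g).
Take 2.02 servings of salmon: spends $6.97, +42.4 g protein (running total 127.4 g).
Greedy by best ratio exhausts the cost allowance optimally: 127.4 g.

127.4 g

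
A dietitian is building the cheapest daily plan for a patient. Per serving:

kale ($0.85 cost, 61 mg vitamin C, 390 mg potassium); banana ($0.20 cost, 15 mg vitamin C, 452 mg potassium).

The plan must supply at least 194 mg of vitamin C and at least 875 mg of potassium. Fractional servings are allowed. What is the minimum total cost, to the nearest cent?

$2.59

For a min-cost LP with two ≥-constraints, a basic feasible solution has at most two positive variables.
kale only: max(194/61, 875/390) = 3.18 servings → $2.70.
banana only: max(194/15, 875/452) = 12.93 servings → $2.59.
kale + banana: the both-tight solution has a negative serving — not a feasible corner.
Cheapest feasible corner: $2.59.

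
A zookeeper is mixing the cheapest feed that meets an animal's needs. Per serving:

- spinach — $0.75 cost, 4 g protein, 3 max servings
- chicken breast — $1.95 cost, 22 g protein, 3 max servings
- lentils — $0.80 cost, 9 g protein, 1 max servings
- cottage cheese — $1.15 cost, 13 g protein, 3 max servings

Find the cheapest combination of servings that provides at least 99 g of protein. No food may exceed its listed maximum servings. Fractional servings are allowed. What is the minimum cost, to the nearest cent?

$8.77

Cost per g of protein: cottage cheese $0.0885, chicken breast $0.0886, lentils $0.0889, spinach $0.1875.
Take 3 servings of cottage cheese: +39.0 g protein for $3.45 (total $3.45, still need 60.0 g).
Take 2.727 servings of chicken breast: +60.0 g protein for $5.32 (total $8.77, still need 0.0 g).
Filling from the cheapest source first is optimal under one linear minimum: $8.77.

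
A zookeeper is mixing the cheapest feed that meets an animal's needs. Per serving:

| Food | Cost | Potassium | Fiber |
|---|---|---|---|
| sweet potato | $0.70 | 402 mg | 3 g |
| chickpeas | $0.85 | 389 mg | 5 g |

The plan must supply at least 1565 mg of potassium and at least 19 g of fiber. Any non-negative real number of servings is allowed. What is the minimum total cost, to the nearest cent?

$3.33

Two binding constraints pin down two serving amounts, so the optimal mix uses at most two foods. The candidates are each food alone (scaled to the tighter of potassium/fiber) and each pair with both constraints tight.
sweet potato only: max(1565/402, 19/3) = 6.333 servings → $4.43.
chickpeas only: max(1565/389, 19/5) = 4.023 servings → $3.42.
sweet potato + chickpeas with both tight: 0.5148 servings and 3.491 servings → $3.33.
So the least-cost plan costs $3.33.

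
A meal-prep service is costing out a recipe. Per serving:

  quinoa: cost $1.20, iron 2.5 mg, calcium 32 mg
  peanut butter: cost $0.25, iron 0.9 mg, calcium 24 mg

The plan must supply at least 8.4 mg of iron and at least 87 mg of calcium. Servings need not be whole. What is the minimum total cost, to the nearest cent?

$2.33

Check every corner: each single food scaled to meet both minima, and each pair solved so both constraints bind.
quinoa only: max(8.4/2.5, 87/32) = 3.36 servings → $4.03.
peanut butter only: max(8.4/0.9, 87/24) = 9.333 servings → $2.33.
quinoa + peanut butter: the both-tight solution has a negative serving — not a feasible corner.
So the least-cost plan costs $2.33.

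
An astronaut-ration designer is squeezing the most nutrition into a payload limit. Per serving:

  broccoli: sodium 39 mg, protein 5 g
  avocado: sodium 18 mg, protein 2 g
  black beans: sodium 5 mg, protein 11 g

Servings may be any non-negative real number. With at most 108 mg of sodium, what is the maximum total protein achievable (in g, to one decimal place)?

Protein per mg sodium: black beans 2.2, broccoli 0.1282, avocado 0.1111.
With no serving limits, spend the whole sodium allowance on black beans: 108 mg / 5 mg × 11 g = 237.6 g.

237.6 g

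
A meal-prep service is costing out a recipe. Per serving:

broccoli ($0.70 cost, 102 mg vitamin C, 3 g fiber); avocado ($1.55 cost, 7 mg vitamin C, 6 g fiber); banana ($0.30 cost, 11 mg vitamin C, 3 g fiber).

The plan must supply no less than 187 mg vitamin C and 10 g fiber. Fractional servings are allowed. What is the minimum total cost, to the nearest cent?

Check every corner: each single food scaled to meet both minima, and each pair solved so both constraints bind.
broccoli only: max(187/102, 10/3) = 3.333 servings → $2.33.
avocado only: max(187/7, 10/6) = 26.71 servings → $41.41.
banana only: max(187/11, 10/3) = 17 servings → $5.10.
broccoli + avocado with both tight: 1.78 servings and 0.7766 servings → $2.45.
broccoli + banana with both tight: 1.652 servings and 1.681 servings → $1.66.
avocado + banana: intersection lies outside the first quadrant.
Cheapest feasible corner: $1.66.

$1.66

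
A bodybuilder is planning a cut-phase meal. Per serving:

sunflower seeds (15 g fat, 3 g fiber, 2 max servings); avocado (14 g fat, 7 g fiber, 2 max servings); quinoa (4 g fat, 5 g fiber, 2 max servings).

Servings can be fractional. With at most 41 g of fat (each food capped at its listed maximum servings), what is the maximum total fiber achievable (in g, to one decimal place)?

Fiber per g fat: quinoa 1.25, avocado 0.5, sunflower seeds 0.2.
Take 2 servings of quinoa: uses 8 g fat, +10.0 g fiber (running total 10.0 g).
Take 2 servings of avocado: uses 28 g fat, +14.0 g fiber (running total 24.0 g).
Take 0.3333 servings of sunflower seeds: uses 5 g fat, +1.0 g fiber (running total 25.0 g).
Filling greedily by fiber-per-g fat is optimal for one linear limit, giving 25.0 g.

25.0 g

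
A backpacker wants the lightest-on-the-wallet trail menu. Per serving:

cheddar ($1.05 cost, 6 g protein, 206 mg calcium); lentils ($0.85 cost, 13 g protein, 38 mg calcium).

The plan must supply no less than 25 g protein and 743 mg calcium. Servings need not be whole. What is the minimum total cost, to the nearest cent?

$3.97

A basic optimal solution has at most two foods positive. Try each food alone and each pair with both targets met exactly.
cheddar only: max(25/6, 743/206) = 4.167 servings → $4.38.
lentils only: max(25/13, 743/38) = 19.55 servings → $16.62.
cheddar + lentils with both tight: 3.555 servings and 0.2824 servings → $3.97.
The minimum over all feasible corners is $3.97.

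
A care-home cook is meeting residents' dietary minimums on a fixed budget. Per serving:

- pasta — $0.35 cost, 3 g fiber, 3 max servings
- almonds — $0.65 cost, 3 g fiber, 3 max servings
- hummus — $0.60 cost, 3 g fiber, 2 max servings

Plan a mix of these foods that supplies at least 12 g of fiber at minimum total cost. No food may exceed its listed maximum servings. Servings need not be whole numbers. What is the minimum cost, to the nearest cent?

$1.65

Cost per g of fiber: pasta $0.1167, hummus $0.2000, almonds $0.2167.
Take 3 servings of pasta: +9.0 g fiber for $1.05 (total $1.05, still need 3.0 g).
Take 1 serving of hummus: +3.0 g fiber for $0.60 (total $1.65, still need 0.0 g).
Filling from the cheapest source first is optimal under one linear minimum: $1.65.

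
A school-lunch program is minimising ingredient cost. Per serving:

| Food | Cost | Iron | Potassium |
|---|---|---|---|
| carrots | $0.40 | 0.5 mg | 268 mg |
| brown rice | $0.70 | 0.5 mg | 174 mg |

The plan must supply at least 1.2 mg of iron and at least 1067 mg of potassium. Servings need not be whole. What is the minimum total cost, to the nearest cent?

$1.59

Compare the cost at each extreme point of the feasible region.
carrots only: max(1.2/0.5, 1067/268) = 3.981 servings → $1.59.
brown rice only: max(1.2/0.5, 1067/174) = 6.132 servings → $4.29.
carrots + brown rice: the both-tight solution has a negative serving — not a feasible corner.
So the least-cost plan costs $1.59.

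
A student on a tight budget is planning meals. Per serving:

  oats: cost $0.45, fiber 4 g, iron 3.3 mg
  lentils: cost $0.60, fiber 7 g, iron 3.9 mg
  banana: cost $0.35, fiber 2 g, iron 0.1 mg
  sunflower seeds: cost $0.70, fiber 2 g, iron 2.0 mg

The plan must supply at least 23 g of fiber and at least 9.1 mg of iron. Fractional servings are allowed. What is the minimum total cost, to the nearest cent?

An LP optimum is at a vertex; with two nutrient constraints at most two foods are used. Check each candidate.
oats only: max(23/4, 9.1/3.3) = 5.75 servings → $2.59.
lentils only: max(23/7, 9.1/3.9) = 3.286 servings → $1.97.
banana only: max(23/2, 9.1/0.1) = 91 servings → $31.85.
sunflower seeds only: max(23/2, 9.1/2.0) = 11.5 servings → $8.05.
oats + lentils: the both-tight solution has a negative serving — not a feasible corner.
oats + banana with both tight: 2.565 servings and 6.371 servings → $3.38.
oats + sunflower seeds with both targets exact would need a negative amount; discard.
lentils + banana with both tight: 2.239 servings and 3.662 servings → $2.63.
lentils + sunflower seeds: the both-tight solution has a negative serving — not a feasible corner.
banana + sunflower seeds with both tight: 7.316 servings and 4.184 servings → $5.49.
So the least-cost plan costs $1.97.

$1.97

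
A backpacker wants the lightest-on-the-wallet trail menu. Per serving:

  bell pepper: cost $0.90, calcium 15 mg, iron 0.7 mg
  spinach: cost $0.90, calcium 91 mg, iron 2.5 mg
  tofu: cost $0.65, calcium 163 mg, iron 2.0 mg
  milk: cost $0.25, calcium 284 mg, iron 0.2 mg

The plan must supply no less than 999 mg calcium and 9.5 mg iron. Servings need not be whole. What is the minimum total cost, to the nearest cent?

At the optimum either one food covers both requirements or two foods hit both targets exactly; no other combination can be cheaper.
bell pepper only: max(999/15, 9.5/0.7) = 66.6 servings → $59.94.
spinach only: max(999/91, 9.5/2.5) = 10.98 servings → $9.88.
tofu only: max(999/163, 9.5/2.0) = 6.129 servings → $3.98.
milk only: max(999/284, 9.5/0.2) = 47.5 servings → $11.88.
bell pepper + spinach: the both-tight solution has a negative serving — not a feasible corner.
bell pepper + tofu with both targets exact would need a negative amount; discard.
bell pepper + milk with both tight: 12.76 servings and 2.844 servings → $12.19.
spinach + tofu with both targets exact would need a negative amount; discard.
spinach + milk with both tight: 3.611 servings and 2.361 servings → $3.84.
tofu + milk with both tight: 4.666 servings and 0.8396 servings → $3.24.
The minimum over all feasible corners is $3.24.

$3.24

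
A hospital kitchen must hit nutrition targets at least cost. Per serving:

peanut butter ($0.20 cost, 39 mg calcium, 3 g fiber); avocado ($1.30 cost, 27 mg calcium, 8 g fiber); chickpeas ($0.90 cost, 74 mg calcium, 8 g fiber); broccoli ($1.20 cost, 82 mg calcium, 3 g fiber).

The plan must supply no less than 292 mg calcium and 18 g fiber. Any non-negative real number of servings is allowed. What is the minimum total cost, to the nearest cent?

A basic optimal solution has at most two foods positive. Try each food alone and each pair with both targets met exactly.
peanut butter only: max(292/39, 18/3) = 7.487 servings → $1.50.
avocado only: max(292/27, 18/8) = 10.81 servings → $14.06.
chickpeas only: max(292/74, 18/8) = 3.946 servings → $3.55.
broccoli only: max(292/82, 18/3) = 6 servings → $7.20.
peanut butter + avocado with both targets exact would need a negative amount; discard.
peanut butter + chickpeas: the both-tight solution has a negative serving — not a feasible corner.
peanut butter + broccoli with both tight: 4.651 servings and 1.349 servings → $2.55.
avocado + chickpeas: intersection lies outside the first quadrant.
avocado + broccoli with both tight: 1.043 servings and 3.217 servings → $5.22.
chickpeas + broccoli with both tight: 1.382 servings and 2.313 servings → $4.02.
Cheapest feasible corner: $1.50.

$1.50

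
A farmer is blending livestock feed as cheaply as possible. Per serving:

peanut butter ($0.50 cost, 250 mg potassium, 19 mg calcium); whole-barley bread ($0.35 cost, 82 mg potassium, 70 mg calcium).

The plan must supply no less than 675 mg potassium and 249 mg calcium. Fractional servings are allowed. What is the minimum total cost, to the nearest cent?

$1.93

An LP optimum is at a vertex; with two nutrient constraints at most two foods are used. Check each candidate.
peanut butter only: max(675/250, 249/19) = 13.11 servings → $6.55.
whole-barley bread only: max(675/82, 249/70) = 8.232 servings → $2.88.
peanut butter + whole-barley bread with both tight: 1.683 servings and 3.1 servings → $1.93.
The minimum over all feasible corners is $1.93.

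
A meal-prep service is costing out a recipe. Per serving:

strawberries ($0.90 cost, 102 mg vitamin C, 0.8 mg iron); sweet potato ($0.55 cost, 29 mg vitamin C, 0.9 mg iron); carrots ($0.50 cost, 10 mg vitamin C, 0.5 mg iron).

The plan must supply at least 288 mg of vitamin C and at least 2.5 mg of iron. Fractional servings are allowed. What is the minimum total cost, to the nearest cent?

$2.65

Check every corner: each single food scaled to meet both minima, and each pair solved so both constraints bind.
strawberries only: max(288/102, 2.5/0.8) = 3.125 servings → $2.81.
sweet potato only: max(288/29, 2.5/0.9) = 9.931 servings → $5.46.
carrots only: max(288/10, 2.5/0.5) = 28.8 servings → $14.40.
strawberries + sweet potato with both tight: 2.722 servings and 0.3586 servings → $2.65.
strawberries + carrots with both tight: 2.767 servings and 0.5721 servings → $2.78.
sweet potato + carrots: the both-tight solution has a negative serving — not a feasible corner.
Cheapest feasible corner: $2.65.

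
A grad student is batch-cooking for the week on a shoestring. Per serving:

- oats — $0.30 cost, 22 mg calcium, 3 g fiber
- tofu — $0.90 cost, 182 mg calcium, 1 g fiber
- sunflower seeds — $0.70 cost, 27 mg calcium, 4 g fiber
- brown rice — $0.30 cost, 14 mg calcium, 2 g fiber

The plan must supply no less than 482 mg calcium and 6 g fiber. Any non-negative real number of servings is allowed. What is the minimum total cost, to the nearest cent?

An LP optimum is at a vertex; with two nutrient constraints at most two foods are used. Check each candidate.
oats only: max(482/22, 6/3) = 21.91 servings → $6.57.
tofu only: max(482/182, 6/1) = 6 servings → $5.40.
sunflower seeds only: max(482/27, 6/4) = 17.85 servings → $12.50.
brown rice only: max(482/14, 6/2) = 34.43 servings → $10.33.
oats + tofu with both tight: 1.164 servings and 2.508 servings → $2.61.
oats + sunflower seeds: the both-tight solution has a negative serving — not a feasible corner.
oats + brown rice: intersection lies outside the first quadrant.
tofu + sunflower seeds with both tight: 2.519 servings and 0.8702 servings → $2.88.
tofu + brown rice with both tight: 2.514 servings and 1.743 servings → $2.79.
sunflower seeds + brown rice with both targets exact would need a negative amount; discard.
Cheapest feasible corner: $2.61.

$2.61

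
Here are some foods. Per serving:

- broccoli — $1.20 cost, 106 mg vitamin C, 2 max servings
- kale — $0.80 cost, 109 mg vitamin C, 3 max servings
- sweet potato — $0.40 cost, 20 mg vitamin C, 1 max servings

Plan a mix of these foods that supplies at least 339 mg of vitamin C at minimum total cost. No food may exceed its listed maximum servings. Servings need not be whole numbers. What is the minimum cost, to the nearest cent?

Cost per mg of vitamin C: kale $0.0073, broccoli $0.0113, sweet potato $0.0200.
Take 3 servings of kale: +327.0 mg vitamin C for $2.40 (total $2.40, still need 12.0 mg).
Take 0.1132 servings of broccoli: +12.0 mg vitamin C for $0.14 (total $2.54, still need 0.0 mg).
Greedy by cheapest-per-mg is optimal for a single linear constraint, so the minimum cost is $2.54.

$2.54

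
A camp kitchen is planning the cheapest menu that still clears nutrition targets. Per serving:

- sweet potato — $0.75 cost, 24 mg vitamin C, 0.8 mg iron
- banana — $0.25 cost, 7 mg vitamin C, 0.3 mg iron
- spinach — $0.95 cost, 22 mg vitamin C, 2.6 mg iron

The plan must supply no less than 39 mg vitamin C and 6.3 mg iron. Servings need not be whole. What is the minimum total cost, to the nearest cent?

$2.30

sweet potato only: max(39/24, 6.3/0.8) = 7.875 servings → $5.91.
banana only: max(39/7, 6.3/0.3) = 21 servings → $5.25.
spinach only: max(39/22, 6.3/2.6) = 2.423 servings → $2.30.
sweet potato + banana: the both-tight solution has a negative serving — not a feasible corner.
sweet potato + spinach: the both-tight solution has a negative serving — not a feasible corner.
banana + spinach: intersection lies outside the first quadrant.
The minimum over all feasible corners is $2.30.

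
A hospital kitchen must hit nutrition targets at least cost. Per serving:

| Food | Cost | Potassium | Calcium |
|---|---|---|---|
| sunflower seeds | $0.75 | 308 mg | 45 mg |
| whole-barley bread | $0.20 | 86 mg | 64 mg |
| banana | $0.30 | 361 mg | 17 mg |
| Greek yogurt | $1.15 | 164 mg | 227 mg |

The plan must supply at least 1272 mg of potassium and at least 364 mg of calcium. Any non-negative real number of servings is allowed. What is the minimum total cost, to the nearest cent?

$1.71

The cheapest plan sits at a corner of the feasible region — with two constraints it uses at most two foods.
sunflower seeds only: max(1272/308, 364/45) = 8.089 servings → $6.07.
whole-barley bread only: max(1272/86, 364/64) = 14.79 servings → $2.96.
banana only: max(1272/361, 364/17) = 21.41 servings → $6.42.
Greek yogurt only: max(1272/164, 364/227) = 7.756 servings → $8.92.
sunflower seeds + whole-barley bread with both tight: 3.163 servings and 3.464 servings → $3.06.
sunflower seeds + banana with both targets exact would need a negative amount; discard.
sunflower seeds + Greek yogurt with both tight: 3.663 servings and 0.8774 servings → $3.76.
whole-barley bread + banana with both tight: 5.073 servings and 2.315 servings → $1.71.
whole-barley bread + Greek yogurt: intersection lies outside the first quadrant.
banana + Greek yogurt with both tight: 2.894 servings and 1.387 servings → $2.46.
So the least-cost plan costs $1.71.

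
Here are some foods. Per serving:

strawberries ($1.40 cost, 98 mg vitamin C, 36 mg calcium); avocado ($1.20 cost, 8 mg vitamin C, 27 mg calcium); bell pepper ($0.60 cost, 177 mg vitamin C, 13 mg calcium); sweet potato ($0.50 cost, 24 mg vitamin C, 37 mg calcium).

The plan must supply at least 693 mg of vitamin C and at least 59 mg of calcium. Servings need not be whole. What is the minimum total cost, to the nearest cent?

$2.45

Check every corner: each single food scaled to meet both minima, and each pair solved so both constraints bind.
strawberries only: max(693/98, 59/36) = 7.071 servings → $9.90.
avocado only: max(693/8, 59/27) = 86.62 servings → $103.95.
bell pepper only: max(693/177, 59/13) = 4.538 servings → $2.72.
sweet potato only: max(693/24, 59/37) = 28.88 servings → $14.44.
strawberries + avocado with both targets exact would need a negative amount; discard.
strawberries + bell pepper with both tight: 0.2813 servings and 3.76 servings → $2.65.
strawberries + sweet potato: the both-tight solution has a negative serving — not a feasible corner.
avocado + bell pepper with both tight: 0.3067 servings and 3.901 servings → $2.71.
avocado + sweet potato with both targets exact would need a negative amount; discard.
bell pepper + sweet potato with both tight: 3.884 servings and 0.2299 servings → $2.45.
Cheapest feasible corner: $2.45.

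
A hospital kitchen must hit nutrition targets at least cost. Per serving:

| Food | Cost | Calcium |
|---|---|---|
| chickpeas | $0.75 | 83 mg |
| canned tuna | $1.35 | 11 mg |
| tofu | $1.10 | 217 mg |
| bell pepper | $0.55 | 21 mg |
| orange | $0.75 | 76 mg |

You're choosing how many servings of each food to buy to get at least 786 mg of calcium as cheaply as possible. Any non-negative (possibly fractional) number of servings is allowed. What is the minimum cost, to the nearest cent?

Cost per mg of calcium: tofu $0.0051, chickpeas $0.0090, orange $0.0099, bell pepper $0.0262, canned tuna $0.1227.
With no serving limits, use only tofu: 786 mg / 217 mg = 3.622 servings × $1.10 = $3.98.

$3.98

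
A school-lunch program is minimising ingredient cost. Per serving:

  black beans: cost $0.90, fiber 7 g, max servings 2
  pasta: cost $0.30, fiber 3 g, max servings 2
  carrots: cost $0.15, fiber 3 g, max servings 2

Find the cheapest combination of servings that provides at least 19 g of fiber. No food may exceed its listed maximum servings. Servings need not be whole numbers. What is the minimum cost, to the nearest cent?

$1.80

Cost per g of fiber: carrots $0.0500, pasta $0.1000, black beans $0.1286.
Take 2 servings of carrots: +6.0 g fiber for $0.30 (total $0.30, still need 13.0 g).
Take 2 servings of pasta: +6.0 g fiber for $0.60 (total $0.90, still need 7.0 g).
Take 1 serving of black beans: +7.0 g fiber for $0.90 (total $1.80, still need 0.0 g).
Filling from the cheapest source first is optimal under one linear minimum: $1.80.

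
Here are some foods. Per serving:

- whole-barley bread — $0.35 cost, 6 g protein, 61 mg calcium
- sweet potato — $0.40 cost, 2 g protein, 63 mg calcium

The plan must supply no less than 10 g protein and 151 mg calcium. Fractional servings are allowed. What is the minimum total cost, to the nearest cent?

Minimising a linear cost over {protein ≥ 10, calcium ≥ 151, servings ≥ 0} — the optimum is at a vertex, using one or two foods.
whole-barley bread only: max(10/6, 151/61) = 2.475 servings → $0.87.
sweet potato only: max(10/2, 151/63) = 5 servings → $2.00.
whole-barley bread + sweet potato with both tight: 1.281 servings and 1.156 servings → $0.91.
So the least-cost plan costs $0.87.

$0.87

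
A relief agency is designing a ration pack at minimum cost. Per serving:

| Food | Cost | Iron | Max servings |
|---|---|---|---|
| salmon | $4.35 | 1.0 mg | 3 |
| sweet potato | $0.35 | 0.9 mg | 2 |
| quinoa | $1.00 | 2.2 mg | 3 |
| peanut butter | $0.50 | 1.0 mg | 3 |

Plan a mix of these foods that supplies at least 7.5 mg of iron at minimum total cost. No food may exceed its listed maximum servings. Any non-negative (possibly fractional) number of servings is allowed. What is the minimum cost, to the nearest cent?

Cost per mg of iron: sweet potato $0.3889, quinoa $0.4545, peanut butter $0.5000, salmon $4.3500.
Take 2 servings of sweet potato: +1.8 mg iron for $0.70 (total $0.70, still need 5.7 mg).
Take 2.591 servings of quinoa: +5.7 mg iron for $2.59 (total $3.29, still need 0.0 mg).
Greedy by cheapest-per-mg is optimal for a single linear constraint, so the minimum cost is $3.29.

$3.29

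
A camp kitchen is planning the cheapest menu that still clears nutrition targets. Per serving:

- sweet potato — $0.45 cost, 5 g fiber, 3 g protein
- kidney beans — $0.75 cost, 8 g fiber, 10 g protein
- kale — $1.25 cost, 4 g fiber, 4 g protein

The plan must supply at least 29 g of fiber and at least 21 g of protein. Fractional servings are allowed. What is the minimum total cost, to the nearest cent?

$2.63

At the optimum either one food covers both requirements or two foods hit both targets exactly; no other combination can be cheaper.
sweet potato only: max(29/5, 21/3) = 7 servings → $3.15.
kidney beans only: max(29/8, 21/10) = 3.625 servings → $2.72.
kale only: max(29/4, 21/4) = 7.25 servings → $9.06.
sweet potato + kidney beans with both tight: 4.692 servings and 0.6923 servings → $2.63.
sweet potato + kale with both tight: 4 servings and 2.25 servings → $4.61.
kidney beans + kale: the both-tight solution has a negative serving — not a feasible corner.
So the least-cost plan costs $2.63.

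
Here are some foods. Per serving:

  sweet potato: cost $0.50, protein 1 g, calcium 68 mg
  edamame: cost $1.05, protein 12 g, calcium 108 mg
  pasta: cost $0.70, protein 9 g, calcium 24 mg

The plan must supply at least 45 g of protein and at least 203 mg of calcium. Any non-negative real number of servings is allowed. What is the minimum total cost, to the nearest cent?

$3.63

A basic optimal solution has at most two foods positive. Try each food alone and each pair with both targets met exactly.
sweet potato only: max(45/1, 203/68) = 45 servings → $22.50.
edamame only: max(45/12, 203/108) = 3.75 servings → $3.94.
pasta only: max(45/9, 203/24) = 8.458 servings → $5.92.
sweet potato + edamame: intersection lies outside the first quadrant.
sweet potato + pasta with both tight: 1.27 servings and 4.859 servings → $4.04.
edamame + pasta with both tight: 1.092 servings and 3.544 servings → $3.63.
The minimum over all feasible corners is $3.63.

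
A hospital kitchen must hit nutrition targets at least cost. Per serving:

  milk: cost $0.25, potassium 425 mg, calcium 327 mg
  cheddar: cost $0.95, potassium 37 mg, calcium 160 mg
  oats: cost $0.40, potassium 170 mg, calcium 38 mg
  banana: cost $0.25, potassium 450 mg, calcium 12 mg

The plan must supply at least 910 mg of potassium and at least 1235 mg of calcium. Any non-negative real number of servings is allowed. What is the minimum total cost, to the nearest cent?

milk only: max(910/425, 1235/327) = 3.777 servings → $0.94.
cheddar only: max(910/37, 1235/160) = 24.59 servings → $23.36.
oats only: max(910/170, 1235/38) = 32.5 servings → $13.00.
banana only: max(910/450, 1235/12) = 102.9 servings → $25.73.
milk + cheddar with both tight: 1.787 servings and 4.066 servings → $4.31.
milk + oats: intersection lies outside the first quadrant.
milk + banana: intersection lies outside the first quadrant.
cheddar + oats with both tight: 6.799 servings and 3.873 servings → $8.01.
cheddar + banana with both tight: 7.614 servings and 1.396 servings → $7.58.
oats + banana with both targets exact would need a negative amount; discard.
Cheapest feasible corner: $0.94.

$0.94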